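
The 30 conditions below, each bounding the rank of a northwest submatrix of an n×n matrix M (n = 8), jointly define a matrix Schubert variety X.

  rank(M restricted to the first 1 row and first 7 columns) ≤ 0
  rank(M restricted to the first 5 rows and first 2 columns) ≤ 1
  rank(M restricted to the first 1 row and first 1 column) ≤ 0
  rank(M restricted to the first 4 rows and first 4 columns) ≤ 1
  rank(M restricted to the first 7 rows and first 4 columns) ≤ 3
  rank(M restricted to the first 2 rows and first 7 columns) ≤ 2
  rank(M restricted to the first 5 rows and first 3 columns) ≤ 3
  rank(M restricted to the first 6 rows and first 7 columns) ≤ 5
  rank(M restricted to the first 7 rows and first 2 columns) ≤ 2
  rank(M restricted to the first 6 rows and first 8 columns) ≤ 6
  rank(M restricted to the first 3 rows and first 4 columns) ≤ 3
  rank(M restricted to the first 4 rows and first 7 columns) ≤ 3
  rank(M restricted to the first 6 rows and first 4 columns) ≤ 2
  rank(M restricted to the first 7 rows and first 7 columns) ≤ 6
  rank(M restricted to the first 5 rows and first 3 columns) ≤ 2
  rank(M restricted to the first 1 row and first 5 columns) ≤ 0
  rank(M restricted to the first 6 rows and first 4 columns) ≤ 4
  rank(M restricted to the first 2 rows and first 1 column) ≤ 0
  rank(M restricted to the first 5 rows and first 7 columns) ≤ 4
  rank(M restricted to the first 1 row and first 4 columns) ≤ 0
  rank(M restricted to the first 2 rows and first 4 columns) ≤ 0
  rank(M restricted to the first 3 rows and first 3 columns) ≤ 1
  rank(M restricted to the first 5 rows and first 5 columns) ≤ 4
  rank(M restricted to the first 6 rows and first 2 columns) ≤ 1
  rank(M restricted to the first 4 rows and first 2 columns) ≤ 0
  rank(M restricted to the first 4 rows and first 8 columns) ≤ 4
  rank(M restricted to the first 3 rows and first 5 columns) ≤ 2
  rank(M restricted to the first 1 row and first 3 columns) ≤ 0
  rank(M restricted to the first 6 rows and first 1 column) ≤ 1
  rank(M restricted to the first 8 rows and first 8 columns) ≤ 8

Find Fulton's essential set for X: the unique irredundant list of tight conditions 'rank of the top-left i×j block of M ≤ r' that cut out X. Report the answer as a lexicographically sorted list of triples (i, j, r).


Propagating the 30 rank bounds to every northwest block:

  R[1]: 0 0 0 0 0 0 0 1
  R[2]: 0 0 0 0 1 1 1 2
  R[3]: 0 0 1 1 2 2 2 3
  R[4]: 0 0 1 1 2 3 3 4
  R[5]: 1 1 2 2 3 4 4 5
  R[6]: 1 1 2 2 3 4 5 6
  R[7]: 1 2 3 3 4 5 6 7
  R[8]: 1 2 3 4 5 6 7 8

reading off 1-entries of Δ²R: w = (8, 5, 3, 6, 1, 7, 2, 4).

D(w) has 18 cells with 6 SE-corners; essential set:

[(1, 7, 0), (2, 4, 0), (4, 2, 0), (4, 4, 1), (6, 2, 1), (6, 4, 2)]


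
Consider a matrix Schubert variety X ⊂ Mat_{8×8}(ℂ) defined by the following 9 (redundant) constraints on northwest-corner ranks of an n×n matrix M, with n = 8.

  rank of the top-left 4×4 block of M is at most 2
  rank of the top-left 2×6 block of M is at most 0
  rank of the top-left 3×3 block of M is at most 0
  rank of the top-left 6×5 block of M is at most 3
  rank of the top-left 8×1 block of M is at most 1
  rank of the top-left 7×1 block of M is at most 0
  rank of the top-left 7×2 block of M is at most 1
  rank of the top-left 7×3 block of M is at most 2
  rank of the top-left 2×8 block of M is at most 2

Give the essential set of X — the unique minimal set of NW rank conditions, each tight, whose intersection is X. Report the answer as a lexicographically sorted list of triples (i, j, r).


Computing R[i][j] = min implied NW-rank bound (n=8, 9 conditions):

  R[1]: 0 0 0 0 0 0 1 1
  R[2]: 0 0 0 0 0 0 1 2
  R[3]: 0 0 0 1 1 1 2 3
  R[4]: 0 1 1 2 2 2 3 4
  R[5]: 0 1 2 3 3 3 4 5
  R[6]: 0 1 2 3 3 4 5 6
  R[7]: 0 1 2 3 4 5 6 7
  R[8]: 1 2 3 4 5 6 7 8

reading off 1-entries of Δ²R: w = (7, 8, 4, 2, 3, 6, 5, 1).

|D(w)|=20, |Ess(w)|=4:

[(2, 6, 0), (3, 3, 0), (6, 5, 3), (7, 1, 0)]


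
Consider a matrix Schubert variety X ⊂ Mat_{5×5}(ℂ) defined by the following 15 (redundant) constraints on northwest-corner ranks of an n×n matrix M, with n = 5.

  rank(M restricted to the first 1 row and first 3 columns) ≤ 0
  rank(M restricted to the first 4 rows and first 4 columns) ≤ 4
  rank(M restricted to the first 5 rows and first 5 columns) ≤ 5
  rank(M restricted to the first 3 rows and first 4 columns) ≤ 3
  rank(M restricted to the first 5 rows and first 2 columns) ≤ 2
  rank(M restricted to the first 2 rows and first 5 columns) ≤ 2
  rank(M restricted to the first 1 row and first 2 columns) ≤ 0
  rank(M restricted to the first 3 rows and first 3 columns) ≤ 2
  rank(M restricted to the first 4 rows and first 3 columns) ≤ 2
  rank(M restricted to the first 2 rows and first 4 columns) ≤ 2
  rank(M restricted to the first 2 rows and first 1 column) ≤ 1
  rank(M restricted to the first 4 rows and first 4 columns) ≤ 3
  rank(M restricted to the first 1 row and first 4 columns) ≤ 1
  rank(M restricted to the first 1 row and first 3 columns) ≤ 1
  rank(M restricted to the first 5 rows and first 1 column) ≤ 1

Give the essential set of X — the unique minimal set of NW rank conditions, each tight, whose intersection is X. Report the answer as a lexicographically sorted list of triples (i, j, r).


Recovering R(i,j) via the rank-extension bound from the 15 conditions:

  0 | 0 | 0 | 1 | 1
  1 | 1 | 1 | 2 | 2
  1 | 2 | 2 | 3 | 3
  1 | 2 | 2 | 3 | 4
  1 | 2 | 3 | 4 | 5

the unique w with this rank table is (4, 1, 2, 5, 3).

ℓ(w)=4; the 2 essential cells (i,j,r):

[(1, 3, 0), (4, 3, 2)]


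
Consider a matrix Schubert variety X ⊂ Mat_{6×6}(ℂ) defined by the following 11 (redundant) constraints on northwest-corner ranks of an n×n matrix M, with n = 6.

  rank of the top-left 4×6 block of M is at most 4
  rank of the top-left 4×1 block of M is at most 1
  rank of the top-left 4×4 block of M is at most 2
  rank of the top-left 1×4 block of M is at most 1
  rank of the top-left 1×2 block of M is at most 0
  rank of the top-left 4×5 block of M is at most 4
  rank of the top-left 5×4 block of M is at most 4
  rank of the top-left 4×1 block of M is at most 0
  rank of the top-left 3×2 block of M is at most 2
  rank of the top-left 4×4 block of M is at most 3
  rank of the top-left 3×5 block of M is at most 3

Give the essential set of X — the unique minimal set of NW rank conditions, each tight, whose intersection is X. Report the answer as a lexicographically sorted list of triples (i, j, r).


Rank table r_w(6×6) implied by the 11 constraints:

  R[1]: 0  0  1  1  1  1
  R[2]: 0  1  2  2  2  2
  R[3]: 0  1  2  2  3  3
  R[4]: 0  1  2  2  3  4
  R[5]: 1  2  3  3  4  5
  R[6]: 1  2  3  4  5  6

second differences of R give the permutation w = (3, 2, 5, 6, 1, 4).

3 SE-corners of the 7-cell Rothe diagram give Ess(w):

[(1, 2, 0), (4, 1, 0), (4, 4, 2)]


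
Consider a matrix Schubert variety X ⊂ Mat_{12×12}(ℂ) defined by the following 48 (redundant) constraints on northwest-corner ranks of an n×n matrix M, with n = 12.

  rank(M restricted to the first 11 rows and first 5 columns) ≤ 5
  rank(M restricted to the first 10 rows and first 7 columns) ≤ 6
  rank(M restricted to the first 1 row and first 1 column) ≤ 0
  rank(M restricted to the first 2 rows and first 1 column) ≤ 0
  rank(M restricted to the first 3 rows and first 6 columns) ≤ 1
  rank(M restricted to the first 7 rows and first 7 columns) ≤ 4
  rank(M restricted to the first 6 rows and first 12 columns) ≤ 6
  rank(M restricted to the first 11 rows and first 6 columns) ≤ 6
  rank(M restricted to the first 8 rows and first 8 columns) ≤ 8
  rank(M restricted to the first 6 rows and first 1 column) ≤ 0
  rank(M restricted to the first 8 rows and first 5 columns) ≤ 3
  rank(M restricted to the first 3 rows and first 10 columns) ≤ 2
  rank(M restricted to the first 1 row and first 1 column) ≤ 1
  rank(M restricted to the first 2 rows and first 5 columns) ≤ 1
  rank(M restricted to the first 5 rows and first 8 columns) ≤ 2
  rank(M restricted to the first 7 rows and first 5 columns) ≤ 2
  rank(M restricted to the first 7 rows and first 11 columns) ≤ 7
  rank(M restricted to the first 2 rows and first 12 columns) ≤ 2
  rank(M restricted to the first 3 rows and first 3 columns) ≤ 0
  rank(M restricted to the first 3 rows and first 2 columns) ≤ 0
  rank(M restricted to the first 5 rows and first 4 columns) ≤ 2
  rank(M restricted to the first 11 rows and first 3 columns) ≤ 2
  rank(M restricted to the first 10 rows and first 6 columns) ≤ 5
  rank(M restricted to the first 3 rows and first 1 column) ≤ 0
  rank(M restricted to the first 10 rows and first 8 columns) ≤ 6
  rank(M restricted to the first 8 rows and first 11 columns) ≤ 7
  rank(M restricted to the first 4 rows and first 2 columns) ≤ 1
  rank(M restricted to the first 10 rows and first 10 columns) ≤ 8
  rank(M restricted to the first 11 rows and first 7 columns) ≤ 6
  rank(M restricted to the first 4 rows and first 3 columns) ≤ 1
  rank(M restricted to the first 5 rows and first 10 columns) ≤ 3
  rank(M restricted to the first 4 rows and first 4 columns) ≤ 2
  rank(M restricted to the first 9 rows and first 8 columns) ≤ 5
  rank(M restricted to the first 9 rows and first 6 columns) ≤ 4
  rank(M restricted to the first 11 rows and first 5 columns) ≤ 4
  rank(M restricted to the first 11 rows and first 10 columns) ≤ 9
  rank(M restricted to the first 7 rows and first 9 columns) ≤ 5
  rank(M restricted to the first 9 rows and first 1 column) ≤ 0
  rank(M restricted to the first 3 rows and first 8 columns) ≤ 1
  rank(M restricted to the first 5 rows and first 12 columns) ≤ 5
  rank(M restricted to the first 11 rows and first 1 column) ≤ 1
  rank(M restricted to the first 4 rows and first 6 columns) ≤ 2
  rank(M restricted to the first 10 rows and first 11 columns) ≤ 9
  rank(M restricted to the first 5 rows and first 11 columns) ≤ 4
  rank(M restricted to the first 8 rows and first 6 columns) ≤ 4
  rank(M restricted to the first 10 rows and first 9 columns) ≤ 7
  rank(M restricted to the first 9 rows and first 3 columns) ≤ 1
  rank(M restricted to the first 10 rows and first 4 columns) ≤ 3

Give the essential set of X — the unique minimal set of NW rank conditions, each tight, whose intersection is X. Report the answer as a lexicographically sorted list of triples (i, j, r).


Propagating the 48 rank bounds to every northwest block:

  0, 0, 0, 1, 1, 1, 1, 1, 1, 1, 1, 1
  0, 0, 0, 1, 1, 1, 1, 1, 2, 2, 2, 2
  0, 0, 0, 1, 1, 1, 1, 1, 2, 2, 3, 3
  0, 1, 1, 2, 2, 2, 2, 2, 3, 3, 4, 4
  0, 1, 1, 2, 2, 2, 2, 2, 3, 3, 4, 5
  0, 1, 1, 2, 2, 3, 3, 3, 4, 4, 5, 6
  0, 1, 1, 2, 2, 3, 4, 4, 5, 5, 6, 7
  0, 1, 1, 2, 3, 4, 5, 5, 6, 6, 7, 8
  0, 1, 1, 2, 3, 4, 5, 5, 6, 7, 8, 9
  1, 2, 2, 3, 4, 5, 6, 6, 7, 8, 9, 10
  1, 2, 2, 3, 4, 5, 6, 7, 8, 9, 10, 11
  1, 2, 3, 4, 5, 6, 7, 8, 9, 10, 11, 12

second differences of R give the permutation w = (4, 9, 11, 2, 12, 6, 7, 5, 10, 1, 8, 3).

|D(w)|=38, |Ess(w)|=10:

[(3, 3, 0), (3, 8, 1), (3, 10, 2), (5, 8, 2), (5, 10, 3), (7, 5, 2), (9, 1, 0), (9, 3, 1), (9, 8, 5), (11, 3, 2)]


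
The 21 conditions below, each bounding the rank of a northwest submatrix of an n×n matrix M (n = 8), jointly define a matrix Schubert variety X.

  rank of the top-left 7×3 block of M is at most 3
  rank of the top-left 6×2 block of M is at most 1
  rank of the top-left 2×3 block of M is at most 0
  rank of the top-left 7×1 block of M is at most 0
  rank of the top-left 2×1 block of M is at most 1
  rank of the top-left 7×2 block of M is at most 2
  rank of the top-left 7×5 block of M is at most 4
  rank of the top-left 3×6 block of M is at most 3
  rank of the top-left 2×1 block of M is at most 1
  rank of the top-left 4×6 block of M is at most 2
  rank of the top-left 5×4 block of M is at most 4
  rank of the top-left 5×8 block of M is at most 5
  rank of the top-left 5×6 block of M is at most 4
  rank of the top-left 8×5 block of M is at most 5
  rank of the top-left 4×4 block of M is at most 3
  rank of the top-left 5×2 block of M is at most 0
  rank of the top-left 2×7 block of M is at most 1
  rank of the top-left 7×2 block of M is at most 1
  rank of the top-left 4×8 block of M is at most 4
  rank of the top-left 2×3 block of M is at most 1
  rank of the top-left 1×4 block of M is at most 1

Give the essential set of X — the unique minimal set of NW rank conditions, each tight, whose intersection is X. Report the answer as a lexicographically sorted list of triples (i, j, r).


The tightest implied rank at each (i,j), from the 21 conditions:

  R[1]: 0, 0, 0, 1, 1, 1, 1, 1
  R[2]: 0, 0, 0, 1, 1, 1, 1, 2
  R[3]: 0, 0, 1, 2, 2, 2, 2, 3
  R[4]: 0, 0, 1, 2, 2, 2, 3, 4
  R[5]: 0, 0, 1, 2, 3, 3, 4, 5
  R[6]: 0, 1, 2, 3, 4, 4, 5, 6
  R[7]: 0, 1, 2, 3, 4, 5, 6, 7
  R[8]: 1, 2, 3, 4, 5, 6, 7, 8

second differences of R give the permutation w = (4, 8, 3, 7, 5, 2, 6, 1).

D(w) has 19 cells with 5 SE-corners; essential set:

[(2, 3, 0), (2, 7, 1), (4, 6, 2), (5, 2, 0), (7, 1, 0)]


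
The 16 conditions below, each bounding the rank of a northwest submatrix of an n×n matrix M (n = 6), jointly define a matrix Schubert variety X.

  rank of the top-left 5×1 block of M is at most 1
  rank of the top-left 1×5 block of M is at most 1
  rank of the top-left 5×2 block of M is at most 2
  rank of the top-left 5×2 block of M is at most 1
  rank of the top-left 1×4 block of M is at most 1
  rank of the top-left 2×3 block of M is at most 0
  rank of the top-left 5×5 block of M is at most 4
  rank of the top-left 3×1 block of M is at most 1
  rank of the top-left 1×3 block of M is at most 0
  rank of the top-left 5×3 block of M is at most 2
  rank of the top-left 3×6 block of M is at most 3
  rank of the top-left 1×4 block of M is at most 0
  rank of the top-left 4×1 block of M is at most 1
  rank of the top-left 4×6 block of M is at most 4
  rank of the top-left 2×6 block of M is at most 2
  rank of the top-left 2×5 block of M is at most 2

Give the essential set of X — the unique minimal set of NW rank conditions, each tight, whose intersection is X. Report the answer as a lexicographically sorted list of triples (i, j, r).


Recovering R(i,j) via the rank-extension bound from the 16 conditions:

  R[1]: 0  0  0  0  1  1
  R[2]: 0  0  0  1  2  2
  R[3]: 1  1  1  2  3  3
  R[4]: 1  1  2  3  4  4
  R[5]: 1  1  2  3  4  5
  R[6]: 1  2  3  4  5  6

second differences of R give the permutation w = (5, 4, 1, 3, 6, 2).

|D(w)|=9, |Ess(w)|=3:

[(1, 4, 0), (2, 3, 0), (5, 2, 1)]


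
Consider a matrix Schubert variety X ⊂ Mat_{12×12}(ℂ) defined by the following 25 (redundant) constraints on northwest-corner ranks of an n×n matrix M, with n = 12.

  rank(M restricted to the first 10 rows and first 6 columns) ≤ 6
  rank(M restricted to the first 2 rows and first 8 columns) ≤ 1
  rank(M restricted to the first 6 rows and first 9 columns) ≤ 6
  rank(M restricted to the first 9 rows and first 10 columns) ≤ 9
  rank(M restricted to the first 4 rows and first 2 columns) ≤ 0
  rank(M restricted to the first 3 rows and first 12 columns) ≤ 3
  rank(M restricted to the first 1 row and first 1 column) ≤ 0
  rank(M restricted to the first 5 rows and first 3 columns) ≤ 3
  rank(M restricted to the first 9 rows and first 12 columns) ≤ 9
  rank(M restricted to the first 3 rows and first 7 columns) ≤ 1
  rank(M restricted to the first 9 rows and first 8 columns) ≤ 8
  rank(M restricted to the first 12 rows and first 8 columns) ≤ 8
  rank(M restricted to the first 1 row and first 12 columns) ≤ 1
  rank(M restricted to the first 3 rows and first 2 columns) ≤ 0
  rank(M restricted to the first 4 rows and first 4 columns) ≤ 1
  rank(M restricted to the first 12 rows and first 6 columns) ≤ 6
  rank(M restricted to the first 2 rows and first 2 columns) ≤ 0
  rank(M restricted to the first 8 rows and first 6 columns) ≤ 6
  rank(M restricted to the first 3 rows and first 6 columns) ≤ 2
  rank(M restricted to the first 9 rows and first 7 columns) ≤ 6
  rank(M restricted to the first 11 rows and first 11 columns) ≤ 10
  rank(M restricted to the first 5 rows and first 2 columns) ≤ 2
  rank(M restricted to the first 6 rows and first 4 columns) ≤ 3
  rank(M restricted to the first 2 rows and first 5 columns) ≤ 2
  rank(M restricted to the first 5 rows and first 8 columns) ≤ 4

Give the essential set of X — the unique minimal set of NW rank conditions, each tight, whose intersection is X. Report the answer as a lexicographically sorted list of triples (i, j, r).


Computing R[i][j] = min implied NW-rank bound (n=12, 25 conditions):

  i=1: 0, 0, 1, 1, 1, 1, 1, 1, 1, 1, 1, 1
  i=2: 0, 0, 1, 1, 1, 1, 1, 1, 2, 2, 2, 2
  i=3: 0, 0, 1, 1, 1, 1, 1, 2, 3, 3, 3, 3
  i=4: 0, 0, 1, 1, 2, 2, 2, 3, 4, 4, 4, 4
  i=5: 1, 1, 2, 2, 3, 3, 3, 4, 5, 5, 5, 5
  i=6: 1, 2, 3, 3, 4, 4, 4, 5, 6, 6, 6, 6
  i=7: 1, 2, 3, 4, 5, 5, 5, 6, 7, 7, 7, 7
  i=8: 1, 2, 3, 4, 5, 6, 6, 7, 8, 8, 8, 8
  i=9: 1, 2, 3, 4, 5, 6, 6, 7, 8, 9, 9, 9
  i=10: 1, 2, 3, 4, 5, 6, 7, 8, 9, 10, 10, 10
  i=11: 1, 2, 3, 4, 5, 6, 7, 8, 9, 10, 10, 11
  i=12: 1, 2, 3, 4, 5, 6, 7, 8, 9, 10, 11, 12

hence w(1..12) = (3, 9, 8, 5, 1, 2, 4, 6, 10, 7, 12, 11).

6 SE-corners of the 20-cell Rothe diagram give Ess(w):

[(2, 8, 1), (3, 7, 1), (4, 2, 0), (4, 4, 1), (9, 7, 6), (11, 11, 10)]


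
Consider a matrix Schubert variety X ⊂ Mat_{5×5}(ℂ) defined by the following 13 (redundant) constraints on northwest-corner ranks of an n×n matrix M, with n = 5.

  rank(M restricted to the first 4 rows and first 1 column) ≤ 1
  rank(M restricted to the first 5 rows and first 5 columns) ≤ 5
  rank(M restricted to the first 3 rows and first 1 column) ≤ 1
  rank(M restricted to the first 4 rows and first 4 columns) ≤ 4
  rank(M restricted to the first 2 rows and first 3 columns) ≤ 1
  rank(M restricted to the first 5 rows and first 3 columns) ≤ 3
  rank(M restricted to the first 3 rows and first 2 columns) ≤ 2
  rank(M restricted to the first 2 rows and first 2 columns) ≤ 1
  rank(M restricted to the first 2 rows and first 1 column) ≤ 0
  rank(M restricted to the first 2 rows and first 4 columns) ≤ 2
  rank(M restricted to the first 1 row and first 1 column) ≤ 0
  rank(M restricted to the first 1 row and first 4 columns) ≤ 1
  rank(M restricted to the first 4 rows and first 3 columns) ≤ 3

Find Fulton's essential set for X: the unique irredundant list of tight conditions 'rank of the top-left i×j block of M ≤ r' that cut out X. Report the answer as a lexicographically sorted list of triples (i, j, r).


Rank table r_w(5×5) implied by the 13 constraints:

  row 1: 0, 1, 1, 1, 1
  row 2: 0, 1, 1, 2, 2
  row 3: 1, 2, 2, 3, 3
  row 4: 1, 2, 3, 4, 4
  row 5: 1, 2, 3, 4, 5

second differences of R give the permutation w = (2, 4, 1, 3, 5).

Rothe diagram D(w) (3 cells), 2 SE-corners (essential conditions):

[(2, 1, 0), (2, 3, 1)]


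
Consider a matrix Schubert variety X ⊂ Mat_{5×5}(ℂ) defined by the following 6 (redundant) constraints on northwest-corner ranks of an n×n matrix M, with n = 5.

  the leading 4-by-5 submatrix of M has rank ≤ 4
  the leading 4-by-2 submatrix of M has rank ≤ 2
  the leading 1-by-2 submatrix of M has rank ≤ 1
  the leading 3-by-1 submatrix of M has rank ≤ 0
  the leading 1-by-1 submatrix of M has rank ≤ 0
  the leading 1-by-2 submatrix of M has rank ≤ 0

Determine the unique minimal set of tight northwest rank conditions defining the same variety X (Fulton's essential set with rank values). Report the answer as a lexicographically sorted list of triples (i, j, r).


The tightest implied rank at each (i,j), from the 6 conditions:

  0 0 1 1 1
  0 1 2 2 2
  0 1 2 3 3
  1 2 3 4 4
  1 2 3 4 5

hence w(1..5) = (3, 2, 4, 1, 5).

|D(w)|=4, |Ess(w)|=2:

[(1, 2, 0), (3, 1, 0)]


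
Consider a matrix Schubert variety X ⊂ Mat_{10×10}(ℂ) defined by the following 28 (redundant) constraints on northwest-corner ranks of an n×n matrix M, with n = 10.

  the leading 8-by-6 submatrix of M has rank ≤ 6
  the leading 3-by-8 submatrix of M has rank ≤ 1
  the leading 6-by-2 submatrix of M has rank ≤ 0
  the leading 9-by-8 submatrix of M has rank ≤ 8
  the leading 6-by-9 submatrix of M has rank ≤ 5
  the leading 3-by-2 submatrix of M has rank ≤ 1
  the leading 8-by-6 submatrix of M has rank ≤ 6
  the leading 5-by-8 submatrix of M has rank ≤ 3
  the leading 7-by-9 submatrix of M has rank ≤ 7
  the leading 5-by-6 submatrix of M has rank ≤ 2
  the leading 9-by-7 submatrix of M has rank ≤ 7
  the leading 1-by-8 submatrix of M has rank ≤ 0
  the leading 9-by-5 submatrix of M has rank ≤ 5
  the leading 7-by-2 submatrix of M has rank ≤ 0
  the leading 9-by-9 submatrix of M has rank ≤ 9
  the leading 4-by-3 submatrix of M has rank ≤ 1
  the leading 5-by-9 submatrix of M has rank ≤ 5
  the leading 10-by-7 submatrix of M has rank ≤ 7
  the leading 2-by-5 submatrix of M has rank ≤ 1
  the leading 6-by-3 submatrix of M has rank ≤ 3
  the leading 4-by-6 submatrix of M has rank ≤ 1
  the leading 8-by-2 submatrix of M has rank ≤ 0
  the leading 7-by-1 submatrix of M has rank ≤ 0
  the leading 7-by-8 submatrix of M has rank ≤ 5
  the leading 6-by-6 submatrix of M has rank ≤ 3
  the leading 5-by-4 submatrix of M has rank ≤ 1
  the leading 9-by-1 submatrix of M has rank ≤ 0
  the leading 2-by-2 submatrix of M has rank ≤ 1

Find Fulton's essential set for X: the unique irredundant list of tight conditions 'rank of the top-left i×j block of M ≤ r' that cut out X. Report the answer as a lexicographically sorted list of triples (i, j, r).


Propagating the 28 rank bounds to every northwest block:

  0, 0, 0, 0, 0, 0, 0, 0, 1, 1
  0, 0, 1, 1, 1, 1, 1, 1, 2, 2
  0, 0, 1, 1, 1, 1, 1, 1, 2, 3
  0, 0, 1, 1, 1, 1, 2, 2, 3, 4
  0, 0, 1, 1, 2, 2, 3, 3, 4, 5
  0, 0, 1, 2, 3, 3, 4, 4, 5, 6
  0, 0, 1, 2, 3, 4, 5, 5, 6, 7
  0, 0, 1, 2, 3, 4, 5, 6, 7, 8
  0, 1, 2, 3, 4, 5, 6, 7, 8, 9
  1, 2, 3, 4, 5, 6, 7, 8, 9, 10

reading off 1-entries of Δ²R: w = (9, 3, 10, 7, 5, 4, 6, 8, 2, 1).

D(w) has 32 cells with 6 SE-corners; essential set:

[(1, 8, 0), (3, 8, 1), (4, 6, 1), (5, 4, 1), (8, 2, 0), (9, 1, 0)]


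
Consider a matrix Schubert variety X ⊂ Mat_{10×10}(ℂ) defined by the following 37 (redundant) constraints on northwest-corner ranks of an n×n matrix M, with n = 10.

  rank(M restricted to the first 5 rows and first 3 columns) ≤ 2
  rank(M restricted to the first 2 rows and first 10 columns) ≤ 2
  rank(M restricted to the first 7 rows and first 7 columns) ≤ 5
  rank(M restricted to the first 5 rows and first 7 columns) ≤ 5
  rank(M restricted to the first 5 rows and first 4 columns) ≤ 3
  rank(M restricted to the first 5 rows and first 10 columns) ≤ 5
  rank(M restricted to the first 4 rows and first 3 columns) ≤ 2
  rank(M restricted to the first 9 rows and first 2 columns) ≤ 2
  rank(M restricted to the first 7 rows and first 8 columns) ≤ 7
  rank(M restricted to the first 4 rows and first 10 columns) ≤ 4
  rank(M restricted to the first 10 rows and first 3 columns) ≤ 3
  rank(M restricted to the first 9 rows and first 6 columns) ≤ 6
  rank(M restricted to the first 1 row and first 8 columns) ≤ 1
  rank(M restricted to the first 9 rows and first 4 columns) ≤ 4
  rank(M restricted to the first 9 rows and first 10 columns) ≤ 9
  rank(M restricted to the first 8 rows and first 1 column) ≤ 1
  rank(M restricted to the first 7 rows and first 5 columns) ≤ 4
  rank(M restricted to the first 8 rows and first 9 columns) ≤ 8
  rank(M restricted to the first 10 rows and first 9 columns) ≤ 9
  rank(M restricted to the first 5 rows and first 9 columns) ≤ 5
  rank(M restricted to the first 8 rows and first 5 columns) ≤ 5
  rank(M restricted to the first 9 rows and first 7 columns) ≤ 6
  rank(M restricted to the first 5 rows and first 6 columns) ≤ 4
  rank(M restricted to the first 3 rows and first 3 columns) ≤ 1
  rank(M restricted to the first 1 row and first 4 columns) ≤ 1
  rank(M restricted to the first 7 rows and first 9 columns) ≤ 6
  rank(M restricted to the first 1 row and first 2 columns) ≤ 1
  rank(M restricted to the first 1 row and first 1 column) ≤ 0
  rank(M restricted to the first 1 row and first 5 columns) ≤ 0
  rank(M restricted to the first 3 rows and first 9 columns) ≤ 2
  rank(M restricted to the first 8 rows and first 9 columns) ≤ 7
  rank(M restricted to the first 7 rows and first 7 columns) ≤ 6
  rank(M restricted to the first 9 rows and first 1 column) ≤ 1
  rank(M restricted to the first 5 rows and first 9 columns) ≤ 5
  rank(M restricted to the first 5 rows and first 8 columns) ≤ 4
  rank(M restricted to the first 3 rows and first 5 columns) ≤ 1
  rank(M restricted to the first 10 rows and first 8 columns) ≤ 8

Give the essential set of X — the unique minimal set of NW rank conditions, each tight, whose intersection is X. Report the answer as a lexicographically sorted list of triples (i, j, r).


Propagating the 37 rank bounds to every northwest block:

  R[1]: 0 0 0 0 0 1 1 1 1 1
  R[2]: 1 1 1 1 1 2 2 2 2 2
  R[3]: 1 1 1 1 1 2 2 2 2 3
  R[4]: 1 2 2 2 2 3 3 3 3 4
  R[5]: 1 2 2 3 3 4 4 4 4 5
  R[6]: 1 2 3 4 4 5 5 5 5 6
  R[7]: 1 2 3 4 4 5 5 6 6 7
  R[8]: 1 2 3 4 5 6 6 7 7 8
  R[9]: 1 2 3 4 5 6 6 7 8 9
  R[10]: 1 2 3 4 5 6 7 8 9 10

reading off 1-entries of Δ²R: w = (6, 1, 10, 2, 4, 3, 8, 5, 9, 7).

Fulton essential set (7 of the 16 Rothe cells):

[(1, 5, 0), (3, 5, 1), (3, 9, 2), (5, 3, 2), (7, 5, 4), (7, 7, 5), (9, 7, 6)]


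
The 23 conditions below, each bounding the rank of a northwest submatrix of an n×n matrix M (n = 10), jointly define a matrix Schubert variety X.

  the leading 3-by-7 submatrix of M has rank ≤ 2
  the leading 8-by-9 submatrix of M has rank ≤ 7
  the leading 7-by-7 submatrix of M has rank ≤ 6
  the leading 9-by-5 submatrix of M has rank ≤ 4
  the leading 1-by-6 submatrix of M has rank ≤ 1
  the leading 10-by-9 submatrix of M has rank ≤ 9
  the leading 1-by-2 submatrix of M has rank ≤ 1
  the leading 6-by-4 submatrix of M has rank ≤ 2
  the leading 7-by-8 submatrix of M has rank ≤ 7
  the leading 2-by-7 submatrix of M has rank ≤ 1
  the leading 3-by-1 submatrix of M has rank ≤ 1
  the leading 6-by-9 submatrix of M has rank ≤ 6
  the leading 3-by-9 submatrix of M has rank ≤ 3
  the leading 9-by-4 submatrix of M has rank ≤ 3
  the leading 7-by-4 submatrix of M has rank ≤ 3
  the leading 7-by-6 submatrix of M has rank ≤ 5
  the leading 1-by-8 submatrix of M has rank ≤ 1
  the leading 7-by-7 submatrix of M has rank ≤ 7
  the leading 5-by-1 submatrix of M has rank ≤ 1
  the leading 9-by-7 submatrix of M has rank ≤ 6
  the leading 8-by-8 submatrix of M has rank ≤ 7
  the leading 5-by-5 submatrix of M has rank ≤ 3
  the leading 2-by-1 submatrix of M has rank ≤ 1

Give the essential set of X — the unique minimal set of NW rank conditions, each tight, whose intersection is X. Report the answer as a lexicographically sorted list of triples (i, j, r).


Recovering R(i,j) via the rank-extension bound from the 23 conditions:

  i=1: 1 1 1 1 1 1 1 1 1 1
  i=2: 1 1 1 1 1 1 1 2 2 2
  i=3: 1 2 2 2 2 2 2 3 3 3
  i=4: 1 2 2 2 3 3 3 4 4 4
  i=5: 1 2 2 2 3 4 4 5 5 5
  i=6: 1 2 2 2 3 4 5 6 6 6
  i=7: 1 2 3 3 4 5 6 7 7 7
  i=8: 1 2 3 3 4 5 6 7 7 8
  i=9: 1 2 3 3 4 5 6 7 8 9
  i=10: 1 2 3 4 5 6 7 8 9 10

giving w = (1, 8, 2, 5, 6, 7, 3, 10, 9, 4) via Δ²R.

D(w) has 15 cells with 4 SE-corners; essential set:

[(2, 7, 1), (6, 4, 2), (8, 9, 7), (9, 4, 3)]


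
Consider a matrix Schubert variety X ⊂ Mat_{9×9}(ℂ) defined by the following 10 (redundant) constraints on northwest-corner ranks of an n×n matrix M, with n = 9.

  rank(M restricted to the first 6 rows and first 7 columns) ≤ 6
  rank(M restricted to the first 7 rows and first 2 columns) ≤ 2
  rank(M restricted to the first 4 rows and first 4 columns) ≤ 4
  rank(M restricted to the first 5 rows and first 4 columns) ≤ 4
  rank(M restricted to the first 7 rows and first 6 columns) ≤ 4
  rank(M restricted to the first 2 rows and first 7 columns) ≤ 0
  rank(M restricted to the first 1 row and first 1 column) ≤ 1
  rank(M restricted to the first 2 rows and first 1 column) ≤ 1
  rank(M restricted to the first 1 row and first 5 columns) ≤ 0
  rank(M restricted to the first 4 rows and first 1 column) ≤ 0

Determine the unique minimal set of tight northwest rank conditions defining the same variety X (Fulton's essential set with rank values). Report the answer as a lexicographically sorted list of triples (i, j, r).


The tightest implied rank at each (i,j), from the 10 conditions:

  R[1]: 0  0  0  0  0  0  0  1  1
  R[2]: 0  0  0  0  0  0  0  1  2
  R[3]: 0  1  1  1  1  1  1  2  3
  R[4]: 0  1  2  2  2  2  2  3  4
  R[5]: 1  2  3  3  3  3  3  4  5
  R[6]: 1  2  3  4  4  4  4  5  6
  R[7]: 1  2  3  4  4  4  5  6  7
  R[8]: 1  2  3  4  5  5  6  7  8
  R[9]: 1  2  3  4  5  6  7  8  9

hence w(1..9) = (8, 9, 2, 3, 1, 4, 7, 5, 6).

|D(w)|=18, |Ess(w)|=3:

[(2, 7, 0), (4, 1, 0), (7, 6, 4)]


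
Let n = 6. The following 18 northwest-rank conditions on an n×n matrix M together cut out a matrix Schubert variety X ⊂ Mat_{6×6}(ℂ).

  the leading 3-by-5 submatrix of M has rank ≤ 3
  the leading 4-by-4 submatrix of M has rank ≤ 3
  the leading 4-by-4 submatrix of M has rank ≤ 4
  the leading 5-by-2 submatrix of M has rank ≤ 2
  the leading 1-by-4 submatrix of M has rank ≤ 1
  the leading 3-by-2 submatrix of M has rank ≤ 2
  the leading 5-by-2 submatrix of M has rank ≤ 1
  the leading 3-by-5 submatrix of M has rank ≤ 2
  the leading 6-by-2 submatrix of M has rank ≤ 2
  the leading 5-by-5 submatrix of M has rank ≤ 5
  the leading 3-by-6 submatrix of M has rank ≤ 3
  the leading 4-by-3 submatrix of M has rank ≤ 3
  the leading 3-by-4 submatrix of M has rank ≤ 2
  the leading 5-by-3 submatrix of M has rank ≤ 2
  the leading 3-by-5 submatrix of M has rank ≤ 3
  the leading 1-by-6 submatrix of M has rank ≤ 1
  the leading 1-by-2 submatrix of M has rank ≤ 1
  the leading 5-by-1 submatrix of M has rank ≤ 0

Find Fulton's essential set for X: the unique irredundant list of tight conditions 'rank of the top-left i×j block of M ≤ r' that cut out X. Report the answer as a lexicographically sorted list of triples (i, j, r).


Rank table r_w(6×6) implied by the 18 constraints:

  i=1: 0 | 1 | 1 | 1 | 1 | 1
  i=2: 0 | 1 | 2 | 2 | 2 | 2
  i=3: 0 | 1 | 2 | 2 | 2 | 3
  i=4: 0 | 1 | 2 | 3 | 3 | 4
  i=5: 0 | 1 | 2 | 3 | 4 | 5
  i=6: 1 | 2 | 3 | 4 | 5 | 6

second differences of R give the permutation w = (2, 3, 6, 4, 5, 1).

Fulton essential set (2 of the 7 Rothe cells):

[(3, 5, 2), (5, 1, 0)]


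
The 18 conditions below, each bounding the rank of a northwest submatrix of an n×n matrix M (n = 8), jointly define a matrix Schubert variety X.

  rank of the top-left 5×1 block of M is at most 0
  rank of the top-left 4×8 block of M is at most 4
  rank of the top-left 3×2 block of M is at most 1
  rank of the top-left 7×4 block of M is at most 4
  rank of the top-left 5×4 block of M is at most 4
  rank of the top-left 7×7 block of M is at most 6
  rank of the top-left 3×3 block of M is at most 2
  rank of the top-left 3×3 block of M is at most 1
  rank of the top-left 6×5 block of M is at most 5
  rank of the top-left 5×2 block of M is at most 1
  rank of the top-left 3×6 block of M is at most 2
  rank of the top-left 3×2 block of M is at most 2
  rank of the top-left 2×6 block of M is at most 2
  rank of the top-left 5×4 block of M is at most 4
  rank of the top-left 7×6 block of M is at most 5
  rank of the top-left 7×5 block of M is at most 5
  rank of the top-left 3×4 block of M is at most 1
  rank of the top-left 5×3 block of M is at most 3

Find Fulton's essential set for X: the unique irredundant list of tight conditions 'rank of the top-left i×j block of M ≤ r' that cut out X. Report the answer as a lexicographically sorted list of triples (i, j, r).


Recovering R(i,j) via the rank-extension bound from the 18 conditions:

  R[1]: 0 1 1 1 1 1 1 1
  R[2]: 0 1 1 1 2 2 2 2
  R[3]: 0 1 1 1 2 2 3 3
  R[4]: 0 1 2 2 3 3 4 4
  R[5]: 0 1 2 3 4 4 5 5
  R[6]: 1 2 3 4 5 5 6 6
  R[7]: 1 2 3 4 5 5 6 7
  R[8]: 1 2 3 4 5 6 7 8

so w = (2, 5, 7, 3, 4, 1, 8, 6).

D(w) has 11 cells with 4 SE-corners; essential set:

[(3, 4, 1), (3, 6, 2), (5, 1, 0), (7, 6, 5)]


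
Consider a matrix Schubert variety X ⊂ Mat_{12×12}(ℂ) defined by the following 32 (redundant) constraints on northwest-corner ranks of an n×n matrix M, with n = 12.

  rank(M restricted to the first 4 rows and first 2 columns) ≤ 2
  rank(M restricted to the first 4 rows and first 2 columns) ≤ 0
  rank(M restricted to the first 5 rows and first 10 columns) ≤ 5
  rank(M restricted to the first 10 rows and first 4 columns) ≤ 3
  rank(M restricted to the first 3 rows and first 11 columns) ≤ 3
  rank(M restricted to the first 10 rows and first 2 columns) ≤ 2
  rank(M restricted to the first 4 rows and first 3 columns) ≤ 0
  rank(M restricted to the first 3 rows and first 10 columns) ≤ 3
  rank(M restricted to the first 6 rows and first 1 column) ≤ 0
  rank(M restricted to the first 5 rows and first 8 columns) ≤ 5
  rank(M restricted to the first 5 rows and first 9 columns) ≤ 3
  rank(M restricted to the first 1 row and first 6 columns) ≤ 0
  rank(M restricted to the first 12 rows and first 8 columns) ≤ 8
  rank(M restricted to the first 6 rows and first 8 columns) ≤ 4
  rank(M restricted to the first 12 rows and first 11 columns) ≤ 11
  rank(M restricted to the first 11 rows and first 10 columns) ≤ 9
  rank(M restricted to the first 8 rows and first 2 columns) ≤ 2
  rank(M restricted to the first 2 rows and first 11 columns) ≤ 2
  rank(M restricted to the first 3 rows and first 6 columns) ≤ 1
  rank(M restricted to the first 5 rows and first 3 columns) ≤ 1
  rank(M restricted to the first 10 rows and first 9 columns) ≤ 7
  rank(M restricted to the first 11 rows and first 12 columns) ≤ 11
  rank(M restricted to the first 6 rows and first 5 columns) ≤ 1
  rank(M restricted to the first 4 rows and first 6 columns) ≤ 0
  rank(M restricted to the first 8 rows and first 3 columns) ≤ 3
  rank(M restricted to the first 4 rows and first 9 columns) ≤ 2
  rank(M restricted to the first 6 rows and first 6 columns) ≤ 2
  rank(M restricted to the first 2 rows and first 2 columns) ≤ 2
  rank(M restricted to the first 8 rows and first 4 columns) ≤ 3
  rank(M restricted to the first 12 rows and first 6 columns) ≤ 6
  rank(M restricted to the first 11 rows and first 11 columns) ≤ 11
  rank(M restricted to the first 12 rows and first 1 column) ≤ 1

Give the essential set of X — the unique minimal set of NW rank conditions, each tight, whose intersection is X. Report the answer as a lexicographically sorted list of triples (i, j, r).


Propagating the 32 rank bounds to every northwest block:

  i=1: 0 0 0 0 0 0 1 1 1 1 1 1
  i=2: 0 0 0 0 0 0 1 2 2 2 2 2
  i=3: 0 0 0 0 0 0 1 2 2 3 3 3
  i=4: 0 0 0 0 0 0 1 2 2 3 4 4
  i=5: 0 1 1 1 1 1 2 3 3 4 5 5
  i=6: 0 1 1 1 1 2 3 4 4 5 6 6
  i=7: 1 2 2 2 2 3 4 5 5 6 7 7
  i=8: 1 2 3 3 3 4 5 6 6 7 8 8
  i=9: 1 2 3 3 4 5 6 7 7 8 9 9
  i=10: 1 2 3 3 4 5 6 7 7 8 9 10
  i=11: 1 2 3 4 5 6 7 8 8 9 10 11
  i=12: 1 2 3 4 5 6 7 8 9 10 11 12

hence w(1..12) = (7, 8, 10, 11, 2, 6, 1, 3, 5, 12, 4, 9).

Rothe diagram D(w) (34 cells), 6 SE-corners (essential conditions):

[(4, 6, 0), (4, 9, 2), (6, 1, 0), (6, 5, 1), (10, 4, 3), (10, 9, 7)]


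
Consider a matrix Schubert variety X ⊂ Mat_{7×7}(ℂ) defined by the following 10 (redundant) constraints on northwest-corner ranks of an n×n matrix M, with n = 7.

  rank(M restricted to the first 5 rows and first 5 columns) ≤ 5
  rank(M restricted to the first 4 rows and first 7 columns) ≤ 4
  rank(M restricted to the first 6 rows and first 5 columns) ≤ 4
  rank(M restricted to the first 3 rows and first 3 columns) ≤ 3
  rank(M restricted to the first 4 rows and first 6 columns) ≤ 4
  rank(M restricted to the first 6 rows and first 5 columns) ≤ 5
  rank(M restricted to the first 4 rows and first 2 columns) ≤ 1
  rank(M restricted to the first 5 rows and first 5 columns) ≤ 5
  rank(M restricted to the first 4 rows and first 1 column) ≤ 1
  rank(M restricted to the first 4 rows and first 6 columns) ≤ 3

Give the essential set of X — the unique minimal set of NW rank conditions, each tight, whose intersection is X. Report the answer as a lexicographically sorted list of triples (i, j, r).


The tightest implied rank at each (i,j), from the 10 conditions:

  1 | 1 | 1 | 1 | 1 | 1 | 1
  1 | 1 | 2 | 2 | 2 | 2 | 2
  1 | 1 | 2 | 3 | 3 | 3 | 3
  1 | 1 | 2 | 3 | 3 | 3 | 4
  1 | 2 | 3 | 4 | 4 | 4 | 5
  1 | 2 | 3 | 4 | 4 | 5 | 6
  1 | 2 | 3 | 4 | 5 | 6 | 7

reading off 1-entries of Δ²R: w = (1, 3, 4, 7, 2, 6, 5).

D(w) has 6 cells with 3 SE-corners; essential set:

[(4, 2, 1), (4, 6, 3), (6, 5, 4)]


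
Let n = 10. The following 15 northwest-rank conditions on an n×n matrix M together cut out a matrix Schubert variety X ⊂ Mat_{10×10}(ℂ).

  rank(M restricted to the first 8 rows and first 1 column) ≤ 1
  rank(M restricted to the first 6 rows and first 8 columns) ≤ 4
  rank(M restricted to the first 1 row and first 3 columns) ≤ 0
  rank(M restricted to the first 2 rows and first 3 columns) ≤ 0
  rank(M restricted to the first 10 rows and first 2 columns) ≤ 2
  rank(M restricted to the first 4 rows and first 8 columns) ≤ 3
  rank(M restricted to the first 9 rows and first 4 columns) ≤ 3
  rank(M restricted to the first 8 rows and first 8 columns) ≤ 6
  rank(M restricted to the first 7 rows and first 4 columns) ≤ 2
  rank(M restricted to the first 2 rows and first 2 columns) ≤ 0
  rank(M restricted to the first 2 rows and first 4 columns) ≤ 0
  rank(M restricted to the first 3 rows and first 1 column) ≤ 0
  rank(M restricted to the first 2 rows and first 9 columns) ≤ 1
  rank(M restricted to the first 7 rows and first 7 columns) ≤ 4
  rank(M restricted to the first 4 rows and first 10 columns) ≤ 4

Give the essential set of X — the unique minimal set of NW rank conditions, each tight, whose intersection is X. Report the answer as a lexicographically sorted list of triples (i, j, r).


Rank table r_w(10×10) implied by the 15 constraints:

  row 1: 0 0 0 0 1 1 1 1 1 1
  row 2: 0 0 0 0 1 1 1 1 1 2
  row 3: 0 1 1 1 2 2 2 2 2 3
  row 4: 1 2 2 2 3 3 3 3 3 4
  row 5: 1 2 2 2 3 4 4 4 4 5
  row 6: 1 2 2 2 3 4 4 4 5 6
  row 7: 1 2 2 2 3 4 4 5 6 7
  row 8: 1 2 3 3 4 5 5 6 7 8
  row 9: 1 2 3 3 4 5 6 7 8 9
  row 10: 1 2 3 4 5 6 7 8 9 10

giving w = (5, 10, 2, 1, 6, 9, 8, 3, 7, 4) via Δ²R.

Rothe diagram D(w) (23 cells), 7 SE-corners (essential conditions):

[(2, 4, 0), (2, 9, 1), (3, 1, 0), (6, 8, 4), (7, 4, 2), (7, 7, 4), (9, 4, 3)]


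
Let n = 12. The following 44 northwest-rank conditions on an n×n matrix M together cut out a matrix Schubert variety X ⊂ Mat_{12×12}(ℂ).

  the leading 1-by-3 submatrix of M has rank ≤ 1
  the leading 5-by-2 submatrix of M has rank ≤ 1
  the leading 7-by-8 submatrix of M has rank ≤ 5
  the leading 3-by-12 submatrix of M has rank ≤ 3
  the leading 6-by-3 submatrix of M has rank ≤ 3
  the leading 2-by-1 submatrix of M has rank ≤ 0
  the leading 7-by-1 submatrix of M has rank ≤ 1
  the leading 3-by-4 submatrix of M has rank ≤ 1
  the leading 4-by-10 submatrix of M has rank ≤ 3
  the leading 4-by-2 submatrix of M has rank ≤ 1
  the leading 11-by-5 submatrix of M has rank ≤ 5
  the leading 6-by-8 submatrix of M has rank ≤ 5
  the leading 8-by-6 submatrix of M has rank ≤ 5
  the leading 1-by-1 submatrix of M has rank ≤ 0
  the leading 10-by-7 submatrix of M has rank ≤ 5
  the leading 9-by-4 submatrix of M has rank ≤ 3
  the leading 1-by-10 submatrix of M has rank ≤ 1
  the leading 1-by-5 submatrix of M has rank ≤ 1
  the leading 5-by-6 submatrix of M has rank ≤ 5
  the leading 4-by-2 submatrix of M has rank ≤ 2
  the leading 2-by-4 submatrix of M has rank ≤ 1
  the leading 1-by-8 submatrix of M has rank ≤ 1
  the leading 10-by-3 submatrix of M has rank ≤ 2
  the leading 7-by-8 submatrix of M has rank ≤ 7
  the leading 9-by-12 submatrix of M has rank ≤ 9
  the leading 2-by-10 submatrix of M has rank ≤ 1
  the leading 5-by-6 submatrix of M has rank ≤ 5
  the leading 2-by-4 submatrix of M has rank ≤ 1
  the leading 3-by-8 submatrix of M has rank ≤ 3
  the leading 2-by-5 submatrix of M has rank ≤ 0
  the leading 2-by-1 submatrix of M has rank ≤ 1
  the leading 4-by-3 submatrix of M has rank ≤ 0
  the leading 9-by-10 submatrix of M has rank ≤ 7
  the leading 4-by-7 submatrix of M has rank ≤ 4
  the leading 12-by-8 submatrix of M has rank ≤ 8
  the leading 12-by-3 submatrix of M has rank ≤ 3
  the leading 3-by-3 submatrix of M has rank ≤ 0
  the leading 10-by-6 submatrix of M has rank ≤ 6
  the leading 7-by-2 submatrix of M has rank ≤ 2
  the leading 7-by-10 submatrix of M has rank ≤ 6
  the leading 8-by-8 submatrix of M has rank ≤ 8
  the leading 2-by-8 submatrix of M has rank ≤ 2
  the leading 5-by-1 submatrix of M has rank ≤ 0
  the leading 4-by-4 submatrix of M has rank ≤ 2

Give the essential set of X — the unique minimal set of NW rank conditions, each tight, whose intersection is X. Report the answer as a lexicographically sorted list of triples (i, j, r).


Computing R[i][j] = min implied NW-rank bound (n=12, 44 conditions):

  0  0  0  0  0  1  1  1  1  1  1  1
  0  0  0  0  0  1  1  1  1  1  2  2
  0  0  0  1  1  2  2  2  2  2  3  3
  0  0  0  1  2  3  3  3  3  3  4  4
  0  1  1  2  3  4  4  4  4  4  5  5
  1  2  2  3  4  5  5  5  5  5  6  6
  1  2  2  3  4  5  5  5  6  6  7  7
  1  2  2  3  4  5  5  6  7  7  8  8
  1  2  2  3  4  5  5  6  7  7  8  9
  1  2  2  3  4  5  5  6  7  8  9  10
  1  2  3  4  5  6  6  7  8  9  10  11
  1  2  3  4  5  6  7  8  9  10  11  12

so w = (6, 11, 4, 5, 2, 1, 9, 8, 12, 10, 3, 7).

D(w) has 31 cells with 8 SE-corners; essential set:

[(2, 5, 0), (2, 10, 1), (4, 3, 0), (5, 1, 0), (7, 8, 5), (9, 10, 7), (10, 3, 2), (10, 7, 5)]
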